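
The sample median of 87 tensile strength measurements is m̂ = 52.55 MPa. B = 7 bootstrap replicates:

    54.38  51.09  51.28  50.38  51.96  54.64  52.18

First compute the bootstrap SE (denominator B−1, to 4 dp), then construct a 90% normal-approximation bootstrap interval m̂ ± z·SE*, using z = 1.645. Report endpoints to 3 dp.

Mean of replicates = 52.2729; sum of squared deviations = 16.1177; SE* = √(16.1177/6) = 1.6390
Margin = 1.645 × 1.6390 = 2.6962
Interval: 52.55 ± 2.6962

(49.854, 55.246)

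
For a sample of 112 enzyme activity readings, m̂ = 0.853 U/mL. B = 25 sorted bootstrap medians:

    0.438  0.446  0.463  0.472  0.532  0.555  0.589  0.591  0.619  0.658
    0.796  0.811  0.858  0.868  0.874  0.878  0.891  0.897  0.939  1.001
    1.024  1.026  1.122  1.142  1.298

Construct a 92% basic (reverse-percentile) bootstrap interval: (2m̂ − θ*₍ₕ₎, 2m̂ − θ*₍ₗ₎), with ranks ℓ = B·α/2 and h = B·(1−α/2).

(0.564, 1.268)

Percentile endpoints at ranks 1 and 24: θ*₍1₎ = 0.438, θ*₍24₎ = 1.142.
Basic interval reflects these around m̂:
  lower = 2 × 0.853 − 1.142 = 0.564
  upper = 2 × 0.853 − 0.438 = 1.268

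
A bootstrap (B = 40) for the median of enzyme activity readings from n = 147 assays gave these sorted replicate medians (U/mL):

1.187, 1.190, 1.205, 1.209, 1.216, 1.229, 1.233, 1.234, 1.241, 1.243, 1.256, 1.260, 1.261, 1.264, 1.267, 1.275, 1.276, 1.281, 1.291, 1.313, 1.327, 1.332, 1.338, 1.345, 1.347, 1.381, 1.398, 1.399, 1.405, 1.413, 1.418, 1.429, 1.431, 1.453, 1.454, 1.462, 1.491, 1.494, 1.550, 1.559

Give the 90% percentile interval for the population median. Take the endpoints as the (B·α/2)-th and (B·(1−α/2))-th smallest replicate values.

(1.190, 1.494)

α = 0.10; lower rank = 40 × 0.050 = 2; upper rank = 40 × 0.950 = 38.
The 2nd smallest replicate is 1.190; the 38th is 1.494.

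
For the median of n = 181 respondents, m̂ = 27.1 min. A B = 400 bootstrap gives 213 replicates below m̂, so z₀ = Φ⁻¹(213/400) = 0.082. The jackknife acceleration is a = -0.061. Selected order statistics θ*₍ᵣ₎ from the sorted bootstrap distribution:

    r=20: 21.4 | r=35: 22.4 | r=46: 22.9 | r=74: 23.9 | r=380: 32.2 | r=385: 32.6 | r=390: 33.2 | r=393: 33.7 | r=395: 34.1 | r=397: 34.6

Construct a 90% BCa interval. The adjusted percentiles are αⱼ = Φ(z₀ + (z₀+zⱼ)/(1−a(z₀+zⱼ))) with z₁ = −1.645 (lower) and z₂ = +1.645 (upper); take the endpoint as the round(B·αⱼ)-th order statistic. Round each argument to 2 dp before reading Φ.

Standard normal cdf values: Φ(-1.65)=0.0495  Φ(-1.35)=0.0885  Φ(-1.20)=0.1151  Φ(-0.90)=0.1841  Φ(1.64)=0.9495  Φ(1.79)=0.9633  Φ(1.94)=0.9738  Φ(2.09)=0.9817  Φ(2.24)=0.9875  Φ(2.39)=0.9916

(21.4, 32.2)

Lower: z₀ + z₁ = 0.082 + (-1.645) = -1.563; 1 − a(z₀+z₁) = 1 − (-0.061)(-1.563) = 0.9047; argument = 0.082 + (-1.563)/0.9047 = -1.6457 → -1.65.
α₁ = Φ(-1.65) = 0.0495; rank = round(400 × 0.0495) = 20; θ*₍20₎ = 21.4.
Upper: z₀ + z₂ = 1.727; 1 − a(z₀+z₂) = 1.1053; argument = 1.6444 → 1.64; α₂ = 0.9495; rank = 380; θ*₍380₎ = 32.2.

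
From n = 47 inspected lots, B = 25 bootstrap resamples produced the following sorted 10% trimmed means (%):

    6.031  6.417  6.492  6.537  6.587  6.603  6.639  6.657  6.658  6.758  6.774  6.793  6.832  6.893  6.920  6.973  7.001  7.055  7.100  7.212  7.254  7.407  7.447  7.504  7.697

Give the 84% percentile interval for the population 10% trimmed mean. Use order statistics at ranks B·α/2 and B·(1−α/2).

(6.417, 7.447)

α = 0.16; lower rank = 25 × 0.080 = 2; upper rank = 25 × 0.920 = 23.
The 2nd smallest replicate is 6.417; the 23rd is 7.447.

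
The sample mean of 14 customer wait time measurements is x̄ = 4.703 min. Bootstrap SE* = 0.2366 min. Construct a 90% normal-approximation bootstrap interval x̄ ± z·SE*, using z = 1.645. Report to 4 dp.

(4.3138, 5.0922)

Margin = 1.645 × 0.2366 = 0.38921
Interval: 4.703 ± 0.38921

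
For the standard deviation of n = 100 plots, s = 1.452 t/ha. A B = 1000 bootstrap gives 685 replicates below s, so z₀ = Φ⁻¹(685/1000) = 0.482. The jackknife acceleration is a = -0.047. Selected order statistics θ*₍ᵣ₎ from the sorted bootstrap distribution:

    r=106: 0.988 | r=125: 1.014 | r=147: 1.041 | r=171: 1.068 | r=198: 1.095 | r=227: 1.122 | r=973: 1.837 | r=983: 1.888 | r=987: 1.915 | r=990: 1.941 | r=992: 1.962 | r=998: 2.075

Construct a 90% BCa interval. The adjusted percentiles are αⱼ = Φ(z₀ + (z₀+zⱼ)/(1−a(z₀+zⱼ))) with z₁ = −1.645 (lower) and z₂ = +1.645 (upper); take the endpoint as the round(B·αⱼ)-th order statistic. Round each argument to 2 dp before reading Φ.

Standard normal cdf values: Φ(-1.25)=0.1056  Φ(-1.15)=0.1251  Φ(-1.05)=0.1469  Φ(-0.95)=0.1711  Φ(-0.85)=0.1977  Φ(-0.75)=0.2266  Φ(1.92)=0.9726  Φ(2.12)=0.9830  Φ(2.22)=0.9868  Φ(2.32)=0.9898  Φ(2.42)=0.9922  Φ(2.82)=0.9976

Lower: z₀ + z₁ = 0.482 + (-1.645) = -1.163; 1 − a(z₀+z₁) = 1 − (-0.047)(-1.163) = 0.9453; argument = 0.482 + (-1.163)/0.9453 = -0.7482 → -0.75.
α₁ = Φ(-0.75) = 0.2266; rank = round(1000 × 0.2266) = 227; θ*₍227₎ = 1.122.
Upper: z₀ + z₂ = 2.127; 1 − a(z₀+z₂) = 1.1000; argument = 2.4157 → 2.42; α₂ = 0.9922; rank = 992; θ*₍992₎ = 1.962.

(1.122, 1.962)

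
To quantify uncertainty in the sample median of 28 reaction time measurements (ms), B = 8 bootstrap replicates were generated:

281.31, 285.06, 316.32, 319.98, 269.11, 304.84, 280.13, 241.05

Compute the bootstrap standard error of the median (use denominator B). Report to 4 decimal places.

Bootstrap SE is the standard deviation of the 8 replicate medians.
Mean of replicates: (281.31 + 285.06 + 316.32 + 319.98 + 269.11 + 304.84 + 280.13 + 241.05) / 8 = 2297.80000 / 8 = 287.22500
Sum of squared deviations: (−5.91500)² + (−2.16500)² + (+29.09500)² + (+32.75500)² + (−18.11500)² + (+17.61500)² + (−7.09500)² + (−46.17500)² = 4779.99460
Variance = 4779.99460 / 8 = 597.49932
SE* = √597.49932

SE* = 24.4438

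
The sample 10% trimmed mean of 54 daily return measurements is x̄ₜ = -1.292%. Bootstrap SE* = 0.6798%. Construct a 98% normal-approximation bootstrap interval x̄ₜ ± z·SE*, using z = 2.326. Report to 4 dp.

(-2.8732, 0.2892)

Margin = 2.326 × 0.6798 = 1.58121
Interval: -1.292 ± 1.58121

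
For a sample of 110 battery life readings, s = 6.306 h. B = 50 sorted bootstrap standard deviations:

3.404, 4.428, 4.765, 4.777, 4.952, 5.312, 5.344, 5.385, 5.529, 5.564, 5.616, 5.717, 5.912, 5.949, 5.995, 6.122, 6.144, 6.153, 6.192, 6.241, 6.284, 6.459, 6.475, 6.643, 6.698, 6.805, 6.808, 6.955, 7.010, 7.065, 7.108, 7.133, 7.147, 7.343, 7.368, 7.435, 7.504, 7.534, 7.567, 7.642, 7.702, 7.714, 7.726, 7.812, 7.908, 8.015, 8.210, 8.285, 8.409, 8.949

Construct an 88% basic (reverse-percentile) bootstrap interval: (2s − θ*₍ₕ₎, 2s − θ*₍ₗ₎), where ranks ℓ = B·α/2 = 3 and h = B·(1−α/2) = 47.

Percentile endpoints at ranks 3 and 47: θ*₍3₎ = 4.765, θ*₍47₎ = 8.210.
Basic interval reflects these around s:
  lower = 2 × 6.306 − 8.210 = 4.402
  upper = 2 × 6.306 − 4.765 = 7.847

(4.402, 7.847)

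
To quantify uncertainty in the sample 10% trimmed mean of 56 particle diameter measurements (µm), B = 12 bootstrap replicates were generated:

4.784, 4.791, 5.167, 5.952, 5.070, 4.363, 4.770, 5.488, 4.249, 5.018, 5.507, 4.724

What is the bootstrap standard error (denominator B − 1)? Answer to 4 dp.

Bootstrap SE is the standard deviation of the 12 replicate 10% trimmed means.
Mean of replicates: (4.784 + 4.791 + 5.167 + 5.952 + 5.070 + 4.363 + 4.770 + 5.488 + 4.249 + 5.018 + 5.507 + 4.724) / 12 = 59.88300 / 12 = 4.99025
Sum of squared deviations: (−0.20625)² + (−0.19925)² + (+0.17675)² + (+0.96175)² + (+0.07975)² + (−0.62725)² + (−0.22025)² + (+0.49775)² + (−0.74125)² + (+0.02775)² + (+0.51675)² + (−0.26625)² = 2.62265
Variance = 2.62265 / 11 = 0.23842
SE* = √0.23842

SE* = 0.4883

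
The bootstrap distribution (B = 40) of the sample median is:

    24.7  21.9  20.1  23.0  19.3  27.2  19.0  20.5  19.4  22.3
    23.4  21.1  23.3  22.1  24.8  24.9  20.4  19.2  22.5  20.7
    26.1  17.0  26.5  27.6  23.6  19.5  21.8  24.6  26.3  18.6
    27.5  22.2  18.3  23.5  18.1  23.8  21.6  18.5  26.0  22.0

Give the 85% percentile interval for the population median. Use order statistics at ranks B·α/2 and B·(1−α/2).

(18.3, 26.5)

Sorted replicates: 17.0, 18.1, 18.3, 18.5, 18.6, 19.0, 19.2, 19.3, 19.4, 19.5, 20.1, 20.4, 20.5, 20.7, 21.1, 21.6, 21.8, 21.9, 22.0, 22.1, 22.2, 22.3, 22.5, 23.0, 23.3, 23.4, 23.5, 23.6, 23.8, 24.6, 24.7, 24.8, 24.9, 26.0, 26.1, 26.3, 26.5, 27.2, 27.5, 27.6
α = 0.15; lower rank = 40 × 0.075 = 3; upper rank = 40 × 0.925 = 37.
The 3rd smallest replicate is 18.3; the 37th is 26.5.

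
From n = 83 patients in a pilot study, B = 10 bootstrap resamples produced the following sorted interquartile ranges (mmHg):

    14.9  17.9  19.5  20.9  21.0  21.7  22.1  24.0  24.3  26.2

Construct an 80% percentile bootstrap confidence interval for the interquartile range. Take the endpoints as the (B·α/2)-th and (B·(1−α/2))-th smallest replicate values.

α = 0.20; lower rank = 10 × 0.100 = 1; upper rank = 10 × 0.900 = 9.
The 1st smallest replicate is 14.9; the 9th is 24.3.

(14.9, 24.3)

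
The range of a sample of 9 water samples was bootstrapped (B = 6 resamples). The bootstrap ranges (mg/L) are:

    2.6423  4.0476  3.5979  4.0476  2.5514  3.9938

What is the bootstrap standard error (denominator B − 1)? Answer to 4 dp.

Bootstrap SE is the standard deviation of the 6 replicate ranges.
Mean of replicates: (2.6423 + 4.0476 + 3.5979 + 4.0476 + 2.5514 + 3.9938) / 6 = 20.88060 / 6 = 3.48010
Sum of squared deviations: (−0.83780)² + (+0.56750)² + (+0.11780)² + (+0.56750)² + (−0.92870)² + (+0.51370)² = 2.48627
Variance = 2.48627 / 5 = 0.49725
SE* = √0.49725

SE* = 0.7052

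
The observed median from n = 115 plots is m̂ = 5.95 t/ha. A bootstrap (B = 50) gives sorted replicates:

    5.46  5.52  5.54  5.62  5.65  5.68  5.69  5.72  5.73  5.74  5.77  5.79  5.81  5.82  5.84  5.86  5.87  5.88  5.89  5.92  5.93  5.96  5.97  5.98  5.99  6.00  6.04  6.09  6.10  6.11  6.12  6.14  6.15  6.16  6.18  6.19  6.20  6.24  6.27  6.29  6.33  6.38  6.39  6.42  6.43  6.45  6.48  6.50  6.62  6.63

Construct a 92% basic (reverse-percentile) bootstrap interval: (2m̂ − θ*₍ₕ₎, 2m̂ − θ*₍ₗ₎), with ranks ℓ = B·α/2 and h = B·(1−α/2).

(5.40, 6.38)

Percentile endpoints at ranks 2 and 48: θ*₍2₎ = 5.52, θ*₍48₎ = 6.50.
Basic interval reflects these around m̂:
  lower = 2 × 5.95 − 6.50 = 5.40
  upper = 2 × 5.95 − 5.52 = 6.38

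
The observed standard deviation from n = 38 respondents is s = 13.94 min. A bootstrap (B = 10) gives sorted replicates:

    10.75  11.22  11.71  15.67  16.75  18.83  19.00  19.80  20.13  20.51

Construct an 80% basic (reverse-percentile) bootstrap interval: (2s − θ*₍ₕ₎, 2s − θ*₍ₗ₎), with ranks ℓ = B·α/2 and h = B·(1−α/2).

Percentile endpoints at ranks 1 and 9: θ*₍1₎ = 10.75, θ*₍9₎ = 20.13.
Basic interval reflects these around s:
  lower = 2 × 13.94 − 20.13 = 7.75
  upper = 2 × 13.94 − 10.75 = 17.13

(7.75, 17.13)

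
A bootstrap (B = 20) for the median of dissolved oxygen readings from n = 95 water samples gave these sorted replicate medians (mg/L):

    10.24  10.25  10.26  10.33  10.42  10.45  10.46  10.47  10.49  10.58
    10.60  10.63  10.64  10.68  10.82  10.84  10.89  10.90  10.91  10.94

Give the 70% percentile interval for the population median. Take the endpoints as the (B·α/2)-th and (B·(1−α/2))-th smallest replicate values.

(10.26, 10.89)

α = 0.30; lower rank = 20 × 0.150 = 3; upper rank = 20 × 0.850 = 17.
The 3rd smallest replicate is 10.26; the 17th is 10.89.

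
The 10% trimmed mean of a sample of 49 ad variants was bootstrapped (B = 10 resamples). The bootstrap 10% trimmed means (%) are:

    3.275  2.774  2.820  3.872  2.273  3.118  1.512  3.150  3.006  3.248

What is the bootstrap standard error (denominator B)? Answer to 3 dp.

Bootstrap SE is the standard deviation of the 10 replicate 10% trimmed means.
Mean of replicates: (3.275 + 2.774 + 2.820 + 3.872 + 2.273 + 3.118 + 1.512 + 3.150 + 3.006 + 3.248) / 10 = 29.0480 / 10 = 2.9048
Sum of squared deviations: (+0.3702)² + (−0.1308)² + (−0.0848)² + (+0.9672)² + (−0.6318)² + (+0.2132)² + (−1.3928)² + (+0.2452)² + (+0.1012)² + (+0.3432)² = 3.6695
Variance = 3.6695 / 10 = 0.3669
SE* = √0.3669

SE* = 0.606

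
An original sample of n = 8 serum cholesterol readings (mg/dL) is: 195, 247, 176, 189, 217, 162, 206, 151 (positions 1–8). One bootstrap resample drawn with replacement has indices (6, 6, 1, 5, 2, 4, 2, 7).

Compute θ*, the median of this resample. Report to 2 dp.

θ* = 200.50

Resample values: 162, 162, 195, 217, 247, 189, 247, 206.
Sorted: 162, 162, 189, 195, 206, 217, 247, 247
Median = average of the two middle values = 200.50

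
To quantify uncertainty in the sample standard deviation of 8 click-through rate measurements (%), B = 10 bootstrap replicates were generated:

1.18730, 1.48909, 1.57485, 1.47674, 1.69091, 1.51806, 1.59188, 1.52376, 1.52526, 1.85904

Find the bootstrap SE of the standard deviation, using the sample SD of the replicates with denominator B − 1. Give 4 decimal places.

Bootstrap SE is the standard deviation of the 10 replicate standard deviations.
Mean of replicates: (1.18730 + 1.48909 + 1.57485 + 1.47674 + 1.69091 + 1.51806 + 1.59188 + 1.52376 + 1.52526 + 1.85904) / 10 = 15.436890 / 10 = 1.543689
Sum of squared deviations: (−0.356389)² + (−0.054599)² + (+0.031161)² + (−0.066949)² + (+0.147221)² + (−0.025629)² + (+0.048191)² + (−0.019929)² + (−0.018429)² + (+0.315351)² = 0.260284
Variance = 0.260284 / 9 = 0.028920
SE* = √0.028920

SE* = 0.1701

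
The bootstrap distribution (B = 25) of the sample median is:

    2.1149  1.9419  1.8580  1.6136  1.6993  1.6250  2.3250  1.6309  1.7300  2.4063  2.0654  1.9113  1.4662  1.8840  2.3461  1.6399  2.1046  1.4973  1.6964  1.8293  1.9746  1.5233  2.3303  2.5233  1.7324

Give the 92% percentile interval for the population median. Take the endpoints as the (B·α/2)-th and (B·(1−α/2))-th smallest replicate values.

(1.4662, 2.4063)

Sorted replicates: 1.4662, 1.4973, 1.5233, 1.6136, 1.6250, 1.6309, 1.6399, 1.6964, 1.6993, 1.7300, 1.7324, 1.8293, 1.8580, 1.8840, 1.9113, 1.9419, 1.9746, 2.0654, 2.1046, 2.1149, 2.3250, 2.3303, 2.3461, 2.4063, 2.5233
α = 0.08; lower rank = 25 × 0.040 = 1; upper rank = 25 × 0.960 = 24.
The 1st smallest replicate is 1.4662; the 24th is 2.4063.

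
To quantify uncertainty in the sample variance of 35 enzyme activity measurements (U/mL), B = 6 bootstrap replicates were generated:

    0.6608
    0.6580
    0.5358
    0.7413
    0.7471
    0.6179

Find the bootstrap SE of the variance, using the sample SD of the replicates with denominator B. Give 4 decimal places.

Bootstrap SE is the standard deviation of the 6 replicate variances.
Mean of replicates: (0.6608 + 0.6580 + 0.5358 + 0.7413 + 0.7471 + 0.6179) / 6 = 3.96090 / 6 = 0.66015
Sum of squared deviations: (+0.00065)² + (−0.00215)² + (−0.12435)² + (+0.08115)² + (+0.08695)² + (−0.04225)² = 0.03140
Variance = 0.03140 / 6 = 0.00523
SE* = √0.00523

SE* = 0.0723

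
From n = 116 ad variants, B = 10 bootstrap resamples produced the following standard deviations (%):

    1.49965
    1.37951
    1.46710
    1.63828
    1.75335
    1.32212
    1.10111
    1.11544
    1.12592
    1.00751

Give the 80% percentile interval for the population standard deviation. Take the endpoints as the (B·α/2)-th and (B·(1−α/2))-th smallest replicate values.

Sorted replicates: 1.00751, 1.10111, 1.11544, 1.12592, 1.32212, 1.37951, 1.46710, 1.49965, 1.63828, 1.75335
α = 0.20; lower rank = 10 × 0.100 = 1; upper rank = 10 × 0.900 = 9.
The 1st smallest replicate is 1.00751; the 9th is 1.63828.

(1.00751, 1.63828)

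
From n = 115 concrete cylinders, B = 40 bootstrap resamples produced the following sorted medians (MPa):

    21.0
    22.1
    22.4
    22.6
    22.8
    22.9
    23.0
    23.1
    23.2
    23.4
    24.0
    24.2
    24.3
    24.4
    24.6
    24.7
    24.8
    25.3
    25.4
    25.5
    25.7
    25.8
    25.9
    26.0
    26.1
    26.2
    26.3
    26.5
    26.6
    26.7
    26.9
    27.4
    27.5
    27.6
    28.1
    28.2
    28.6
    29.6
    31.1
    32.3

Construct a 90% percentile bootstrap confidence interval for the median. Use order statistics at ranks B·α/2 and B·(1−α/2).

(22.1, 29.6)

α = 0.10; lower rank = 40 × 0.050 = 2; upper rank = 40 × 0.950 = 38.
The 2nd smallest replicate is 22.1; the 38th is 29.6.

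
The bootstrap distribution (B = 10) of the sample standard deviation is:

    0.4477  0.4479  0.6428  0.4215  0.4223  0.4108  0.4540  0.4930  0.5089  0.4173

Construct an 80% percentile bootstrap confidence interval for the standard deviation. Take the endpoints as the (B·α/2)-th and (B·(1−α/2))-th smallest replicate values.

Sorted replicates: 0.4108, 0.4173, 0.4215, 0.4223, 0.4477, 0.4479, 0.4540, 0.4930, 0.5089, 0.6428
α = 0.20; lower rank = 10 × 0.100 = 1; upper rank = 10 × 0.900 = 9.
The 1st smallest replicate is 0.4108; the 9th is 0.5089.

(0.4108, 0.5089)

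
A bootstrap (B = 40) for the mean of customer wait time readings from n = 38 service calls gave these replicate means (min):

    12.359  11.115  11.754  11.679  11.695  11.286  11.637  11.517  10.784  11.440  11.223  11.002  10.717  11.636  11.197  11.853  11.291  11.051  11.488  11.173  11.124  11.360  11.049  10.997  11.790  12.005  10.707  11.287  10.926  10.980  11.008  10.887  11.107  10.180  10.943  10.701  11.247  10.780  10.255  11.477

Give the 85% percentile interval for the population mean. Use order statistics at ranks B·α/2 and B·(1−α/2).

(10.701, 11.790)

Sorted replicates: 10.180, 10.255, 10.701, 10.707, 10.717, 10.780, 10.784, 10.887, 10.926, 10.943, 10.980, 10.997, 11.002, 11.008, 11.049, 11.051, 11.107, 11.115, 11.124, 11.173, 11.197, 11.223, 11.247, 11.286, 11.287, 11.291, 11.360, 11.440, 11.477, 11.488, 11.517, 11.636, 11.637, 11.679, 11.695, 11.754, 11.790, 11.853, 12.005, 12.359
α = 0.15; lower rank = 40 × 0.075 = 3; upper rank = 40 × 0.925 = 37.
The 3rd smallest replicate is 10.701; the 37th is 11.790.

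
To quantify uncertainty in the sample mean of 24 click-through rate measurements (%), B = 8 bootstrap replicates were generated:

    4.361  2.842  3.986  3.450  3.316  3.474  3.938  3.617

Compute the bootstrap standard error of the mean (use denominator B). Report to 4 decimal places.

SE* = 0.4376

Bootstrap SE is the standard deviation of the 8 replicate means.
Mean of replicates: (4.361 + 2.842 + 3.986 + 3.450 + 3.316 + 3.474 + 3.938 + 3.617) / 8 = 28.98400 / 8 = 3.62300
Sum of squared deviations: (+0.73800)² + (−0.78100)² + (+0.36300)² + (−0.17300)² + (−0.30700)² + (−0.14900)² + (+0.31500)² + (−0.00600)² = 1.53201
Variance = 1.53201 / 8 = 0.19150
SE* = √0.19150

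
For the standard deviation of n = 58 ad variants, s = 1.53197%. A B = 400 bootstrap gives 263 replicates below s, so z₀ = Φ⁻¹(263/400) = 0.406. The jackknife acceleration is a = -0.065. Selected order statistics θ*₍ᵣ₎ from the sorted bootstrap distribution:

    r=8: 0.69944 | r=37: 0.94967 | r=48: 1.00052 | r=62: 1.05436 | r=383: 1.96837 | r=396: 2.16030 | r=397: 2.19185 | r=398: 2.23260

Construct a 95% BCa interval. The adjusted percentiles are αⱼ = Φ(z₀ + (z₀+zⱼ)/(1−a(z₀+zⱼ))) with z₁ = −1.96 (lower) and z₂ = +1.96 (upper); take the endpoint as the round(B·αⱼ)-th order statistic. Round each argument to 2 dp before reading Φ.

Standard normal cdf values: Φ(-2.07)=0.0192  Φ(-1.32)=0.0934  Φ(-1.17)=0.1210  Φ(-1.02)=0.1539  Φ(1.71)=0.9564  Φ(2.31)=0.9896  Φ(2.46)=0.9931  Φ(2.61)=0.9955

(0.94967, 2.19185)

Lower: z₀ + z₁ = 0.406 + (-1.960) = -1.554; 1 − a(z₀+z₁) = 1 − (-0.065)(-1.554) = 0.8990; argument = 0.406 + (-1.554)/0.8990 = -1.3226 → -1.32.
α₁ = Φ(-1.32) = 0.0934; rank = round(400 × 0.0934) = 37; θ*₍37₎ = 0.94967.
Upper: z₀ + z₂ = 2.366; 1 − a(z₀+z₂) = 1.1538; argument = 2.4566 → 2.46; α₂ = 0.9931; rank = 397; θ*₍397₎ = 2.19185.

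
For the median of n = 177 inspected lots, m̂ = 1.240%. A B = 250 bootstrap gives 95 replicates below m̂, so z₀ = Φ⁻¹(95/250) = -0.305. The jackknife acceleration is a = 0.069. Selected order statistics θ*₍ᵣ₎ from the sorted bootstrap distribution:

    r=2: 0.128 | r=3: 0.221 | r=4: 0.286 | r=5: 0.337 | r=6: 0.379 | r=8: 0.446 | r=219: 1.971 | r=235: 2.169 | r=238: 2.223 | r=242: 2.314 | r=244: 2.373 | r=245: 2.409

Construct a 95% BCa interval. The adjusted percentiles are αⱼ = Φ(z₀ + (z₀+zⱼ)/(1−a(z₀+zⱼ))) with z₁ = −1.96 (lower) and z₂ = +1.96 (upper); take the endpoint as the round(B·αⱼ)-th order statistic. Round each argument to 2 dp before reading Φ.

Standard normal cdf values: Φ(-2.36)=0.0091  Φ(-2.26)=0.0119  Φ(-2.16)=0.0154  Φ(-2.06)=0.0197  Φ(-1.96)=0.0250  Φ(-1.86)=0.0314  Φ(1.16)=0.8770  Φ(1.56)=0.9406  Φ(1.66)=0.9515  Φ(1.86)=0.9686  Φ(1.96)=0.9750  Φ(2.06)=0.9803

Lower: z₀ + z₁ = -0.305 + (-1.960) = -2.265; 1 − a(z₀+z₁) = 1 − (0.069)(-2.265) = 1.1563; argument = -0.305 + (-2.265)/1.1563 = -2.2639 → -2.26.
α₁ = Φ(-2.26) = 0.0119; rank = round(250 × 0.0119) = 3; θ*₍3₎ = 0.221.
Upper: z₀ + z₂ = 1.655; 1 − a(z₀+z₂) = 0.8858; argument = 1.5634 → 1.56; α₂ = 0.9406; rank = 235; θ*₍235₎ = 2.169.

(0.221, 2.169)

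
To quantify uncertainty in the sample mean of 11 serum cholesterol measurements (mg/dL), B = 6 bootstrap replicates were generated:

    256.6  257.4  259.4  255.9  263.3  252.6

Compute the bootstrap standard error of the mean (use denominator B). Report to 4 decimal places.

Bootstrap SE is the standard deviation of the 6 replicate means.
Mean of replicates: (256.6 + 257.4 + 259.4 + 255.9 + 263.3 + 252.6) / 6 = 1545.20000 / 6 = 257.53333
Sum of squared deviations: (−0.93333)² + (−0.13333)² + (+1.86667)² + (−1.63333)² + (+5.76667)² + (−4.93333)² = 64.63333
Variance = 64.63333 / 6 = 10.77222
SE* = √10.77222

SE* = 3.2821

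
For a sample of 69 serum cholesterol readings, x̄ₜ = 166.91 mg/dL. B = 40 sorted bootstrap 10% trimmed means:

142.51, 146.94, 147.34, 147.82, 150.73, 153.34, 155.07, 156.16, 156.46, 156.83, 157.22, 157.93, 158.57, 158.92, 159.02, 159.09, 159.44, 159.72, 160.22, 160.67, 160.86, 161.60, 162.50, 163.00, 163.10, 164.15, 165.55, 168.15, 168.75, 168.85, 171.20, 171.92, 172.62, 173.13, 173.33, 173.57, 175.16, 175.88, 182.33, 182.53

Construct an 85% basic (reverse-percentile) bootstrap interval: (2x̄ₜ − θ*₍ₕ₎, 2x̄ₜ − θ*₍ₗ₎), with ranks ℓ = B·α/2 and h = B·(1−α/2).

(158.66, 186.48)

Percentile endpoints at ranks 3 and 37: θ*₍3₎ = 147.34, θ*₍37₎ = 175.16.
Basic interval reflects these around x̄ₜ:
  lower = 2 × 166.91 − 175.16 = 158.66
  upper = 2 × 166.91 − 147.34 = 186.48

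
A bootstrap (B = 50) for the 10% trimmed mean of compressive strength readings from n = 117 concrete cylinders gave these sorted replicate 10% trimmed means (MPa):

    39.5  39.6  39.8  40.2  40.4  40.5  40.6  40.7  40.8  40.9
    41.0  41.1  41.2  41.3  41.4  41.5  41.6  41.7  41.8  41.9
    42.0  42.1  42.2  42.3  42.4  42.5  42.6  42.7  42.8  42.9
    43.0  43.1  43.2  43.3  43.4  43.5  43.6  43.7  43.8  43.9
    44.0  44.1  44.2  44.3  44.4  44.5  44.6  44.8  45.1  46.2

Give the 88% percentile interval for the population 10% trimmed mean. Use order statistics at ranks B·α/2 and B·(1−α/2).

α = 0.12; lower rank = 50 × 0.060 = 3; upper rank = 50 × 0.940 = 47.
The 3rd smallest replicate is 39.8; the 47th is 44.6.

(39.8, 44.6)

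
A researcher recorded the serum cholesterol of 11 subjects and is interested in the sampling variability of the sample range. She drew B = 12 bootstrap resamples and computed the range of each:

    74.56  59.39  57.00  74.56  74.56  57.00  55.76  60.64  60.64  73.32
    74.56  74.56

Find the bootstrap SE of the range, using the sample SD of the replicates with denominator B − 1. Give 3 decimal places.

SE* = 8.454

Bootstrap SE is the standard deviation of the 12 replicate ranges.
Mean of replicates: (74.56 + 59.39 + 57.00 + 74.56 + 74.56 + 57.00 + 55.76 + 60.64 + 60.64 + 73.32 + 74.56 + 74.56) / 12 = 796.5500 / 12 = 66.3792
Sum of squared deviations: (+8.1808)² + (−6.9892)² + (−9.3792)² + (+8.1808)² + (+8.1808)² + (−9.3792)² + (−10.6192)² + (−5.7392)² + (−5.7392)² + (+6.9408)² + (+8.1808)² + (+8.1808)² = 786.2341
Variance = 786.2341 / 11 = 71.4758
SE* = √71.4758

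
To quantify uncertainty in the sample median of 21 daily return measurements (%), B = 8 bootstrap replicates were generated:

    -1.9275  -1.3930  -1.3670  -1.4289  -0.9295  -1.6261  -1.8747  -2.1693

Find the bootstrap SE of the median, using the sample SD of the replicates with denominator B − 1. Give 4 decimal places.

SE* = 0.3933

Bootstrap SE is the standard deviation of the 8 replicate medians.
Mean of replicates: ((-1.9275) + (-1.3930) + (-1.3670) + (-1.4289) + (-0.9295) + (-1.6261) + (-1.8747) + (-2.1693)) / 8 = -12.71600 / 8 = -1.58950
Sum of squared deviations: (−0.33800)² + (+0.19650)² + (+0.22250)² + (+0.16060)² + (+0.66000)² + (−0.03660)² + (−0.28520)² + (−0.57980)² = 1.08260
Variance = 1.08260 / 7 = 0.15466
SE* = √0.15466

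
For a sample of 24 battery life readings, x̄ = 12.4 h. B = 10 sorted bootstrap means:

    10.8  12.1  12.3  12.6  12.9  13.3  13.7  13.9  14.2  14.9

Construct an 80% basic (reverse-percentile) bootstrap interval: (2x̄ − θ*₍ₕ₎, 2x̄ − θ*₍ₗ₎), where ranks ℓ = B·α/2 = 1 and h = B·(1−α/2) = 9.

(10.6, 14.0)

Percentile endpoints at ranks 1 and 9: θ*₍1₎ = 10.8, θ*₍9₎ = 14.2.
Basic interval reflects these around x̄:
  lower = 2 × 12.4 − 14.2 = 10.6
  upper = 2 × 12.4 − 10.8 = 14.0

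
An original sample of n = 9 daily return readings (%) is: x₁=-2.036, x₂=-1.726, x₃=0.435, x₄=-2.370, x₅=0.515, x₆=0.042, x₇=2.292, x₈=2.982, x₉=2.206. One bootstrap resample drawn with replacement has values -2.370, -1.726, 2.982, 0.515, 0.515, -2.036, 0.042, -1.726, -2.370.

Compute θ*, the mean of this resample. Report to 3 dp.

θ* = -0.686

Mean = ((-2.370) + (-1.726) + 2.982 + 0.515 + 0.515 + (-2.036) + 0.042 + (-1.726) + (-2.370)) / 9 = -6.1740 / 9 = -0.686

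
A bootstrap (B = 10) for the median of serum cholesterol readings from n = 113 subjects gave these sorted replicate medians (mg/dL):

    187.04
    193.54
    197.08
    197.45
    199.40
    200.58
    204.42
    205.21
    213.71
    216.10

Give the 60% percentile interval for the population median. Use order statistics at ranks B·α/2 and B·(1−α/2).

(193.54, 205.21)

α = 0.40; lower rank = 10 × 0.200 = 2; upper rank = 10 × 0.800 = 8.
The 2nd smallest replicate is 193.54; the 8th is 205.21.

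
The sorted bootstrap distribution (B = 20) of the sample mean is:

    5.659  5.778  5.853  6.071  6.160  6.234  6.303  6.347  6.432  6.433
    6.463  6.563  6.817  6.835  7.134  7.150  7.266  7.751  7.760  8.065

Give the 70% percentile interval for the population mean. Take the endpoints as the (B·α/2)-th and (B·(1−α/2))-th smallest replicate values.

α = 0.30; lower rank = 20 × 0.150 = 3; upper rank = 20 × 0.850 = 17.
The 3rd smallest replicate is 5.853; the 17th is 7.266.

(5.853, 7.266)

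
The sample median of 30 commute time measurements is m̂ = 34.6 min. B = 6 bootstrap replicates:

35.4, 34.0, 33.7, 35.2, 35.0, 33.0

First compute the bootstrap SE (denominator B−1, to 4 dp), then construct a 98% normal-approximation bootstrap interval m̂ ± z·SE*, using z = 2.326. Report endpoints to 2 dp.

Mean of replicates = 34.3833; sum of squared deviations = 4.6083; SE* = √(4.6083/5) = 0.9600
Margin = 2.326 × 0.9600 = 2.233
Interval: 34.6 ± 2.233

(32.37, 36.83)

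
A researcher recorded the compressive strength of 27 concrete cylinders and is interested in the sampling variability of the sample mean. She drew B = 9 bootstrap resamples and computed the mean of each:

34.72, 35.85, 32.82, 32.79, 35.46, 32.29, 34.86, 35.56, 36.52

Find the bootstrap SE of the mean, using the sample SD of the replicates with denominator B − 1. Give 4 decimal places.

Bootstrap SE is the standard deviation of the 9 replicate means.
Mean of replicates: (34.72 + 35.85 + 32.82 + 32.79 + 35.46 + 32.29 + 34.86 + 35.56 + 36.52) / 9 = 310.87000 / 9 = 34.54111
Sum of squared deviations: (+0.17889)² + (+1.30889)² + (−1.72111)² + (−1.75111)² + (+0.91889)² + (−2.25111)² + (+0.31889)² + (+1.01889)² + (+1.97889)² = 18.74149
Variance = 18.74149 / 8 = 2.34269
SE* = √2.34269

SE* = 1.5306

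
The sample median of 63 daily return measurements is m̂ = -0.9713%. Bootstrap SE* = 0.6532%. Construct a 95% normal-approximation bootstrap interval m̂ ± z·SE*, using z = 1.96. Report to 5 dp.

(-2.25157, 0.30897)

Margin = 1.96 × 0.6532 = 1.280272
Interval: -0.9713 ± 1.280272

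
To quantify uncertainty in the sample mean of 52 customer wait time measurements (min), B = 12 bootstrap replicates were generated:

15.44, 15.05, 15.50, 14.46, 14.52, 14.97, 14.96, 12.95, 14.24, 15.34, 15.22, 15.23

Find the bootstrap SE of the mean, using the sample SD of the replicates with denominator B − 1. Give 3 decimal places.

SE* = 0.713

Bootstrap SE is the standard deviation of the 12 replicate means.
Mean of replicates: (15.44 + 15.05 + 15.50 + 14.46 + 14.52 + 14.97 + 14.96 + 12.95 + 14.24 + 15.34 + 15.22 + 15.23) / 12 = 177.8800 / 12 = 14.8233
Sum of squared deviations: (+0.6167)² + (+0.2267)² + (+0.6767)² + (−0.3633)² + (−0.3033)² + (+0.1467)² + (+0.1367)² + (−1.8733)² + (−0.5833)² + (+0.5167)² + (+0.3967)² + (+0.4067)² = 5.5931
Variance = 5.5931 / 11 = 0.5085
SE* = √0.5085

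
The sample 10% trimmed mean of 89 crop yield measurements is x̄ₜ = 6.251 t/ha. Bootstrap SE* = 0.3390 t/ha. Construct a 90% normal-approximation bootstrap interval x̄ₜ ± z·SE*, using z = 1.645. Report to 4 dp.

(5.6933, 6.8087)

Margin = 1.645 × 0.3390 = 0.55766
Interval: 6.251 ± 0.55766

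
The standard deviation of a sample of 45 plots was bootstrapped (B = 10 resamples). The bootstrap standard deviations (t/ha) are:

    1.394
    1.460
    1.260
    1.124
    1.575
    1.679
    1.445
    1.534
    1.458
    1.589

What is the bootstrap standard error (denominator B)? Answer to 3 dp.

Bootstrap SE is the standard deviation of the 10 replicate standard deviations.
Mean of replicates: (1.394 + 1.460 + 1.260 + 1.124 + 1.575 + 1.679 + 1.445 + 1.534 + 1.458 + 1.589) / 10 = 14.5180 / 10 = 1.4518
Sum of squared deviations: (−0.0578)² + (+0.0082)² + (−0.1918)² + (−0.3278)² + (+0.1232)² + (+0.2272)² + (−0.0068)² + (+0.0822)² + (+0.0062)² + (+0.1372)² = 0.2401
Variance = 0.2401 / 10 = 0.0240
SE* = √0.0240

SE* = 0.155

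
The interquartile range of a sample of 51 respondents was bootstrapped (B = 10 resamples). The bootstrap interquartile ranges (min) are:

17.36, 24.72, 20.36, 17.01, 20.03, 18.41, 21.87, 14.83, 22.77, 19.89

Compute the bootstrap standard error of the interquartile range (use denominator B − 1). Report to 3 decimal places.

Bootstrap SE is the standard deviation of the 10 replicate interquartile ranges.
Mean of replicates: (17.36 + 24.72 + 20.36 + 17.01 + 20.03 + 18.41 + 21.87 + 14.83 + 22.77 + 19.89) / 10 = 197.2500 / 10 = 19.7250
Sum of squared deviations: (−2.3650)² + (+4.9950)² + (+0.6350)² + (−2.7150)² + (+0.3050)² + (−1.3150)² + (+2.1450)² + (−4.8950)² + (+3.0450)² + (+0.1650)² = 78.0012
Variance = 78.0012 / 9 = 8.6668
SE* = √8.6668

SE* = 2.944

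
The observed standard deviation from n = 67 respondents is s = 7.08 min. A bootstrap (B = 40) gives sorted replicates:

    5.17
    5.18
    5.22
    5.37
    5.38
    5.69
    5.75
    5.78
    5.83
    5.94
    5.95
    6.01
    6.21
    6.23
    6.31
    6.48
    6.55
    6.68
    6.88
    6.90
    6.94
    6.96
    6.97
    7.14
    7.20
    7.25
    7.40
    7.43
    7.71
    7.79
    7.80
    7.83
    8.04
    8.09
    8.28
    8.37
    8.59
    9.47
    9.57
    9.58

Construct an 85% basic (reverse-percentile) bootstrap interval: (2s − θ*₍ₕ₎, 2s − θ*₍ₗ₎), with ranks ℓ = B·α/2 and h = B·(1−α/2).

(5.57, 8.94)

Percentile endpoints at ranks 3 and 37: θ*₍3₎ = 5.22, θ*₍37₎ = 8.59.
Basic interval reflects these around s:
  lower = 2 × 7.08 − 8.59 = 5.57
  upper = 2 × 7.08 − 5.22 = 8.94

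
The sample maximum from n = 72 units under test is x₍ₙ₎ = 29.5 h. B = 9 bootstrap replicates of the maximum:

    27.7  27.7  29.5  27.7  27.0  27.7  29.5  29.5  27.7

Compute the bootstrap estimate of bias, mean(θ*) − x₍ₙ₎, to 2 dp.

bias = −1.28

mean(θ*) = (27.7 + 27.7 + 29.5 + 27.7 + 27.0 + 27.7 + 29.5 + 29.5 + 27.7) / 9 = 28.222
bias = 28.222 − 29.5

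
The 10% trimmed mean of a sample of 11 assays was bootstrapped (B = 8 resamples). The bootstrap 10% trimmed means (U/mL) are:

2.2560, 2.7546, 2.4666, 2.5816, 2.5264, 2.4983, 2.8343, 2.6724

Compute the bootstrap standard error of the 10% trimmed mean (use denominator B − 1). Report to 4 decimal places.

SE* = 0.1816

Bootstrap SE is the standard deviation of the 8 replicate 10% trimmed means.
Mean of replicates: (2.2560 + 2.7546 + 2.4666 + 2.5816 + 2.5264 + 2.4983 + 2.8343 + 2.6724) / 8 = 20.59020 / 8 = 2.57377
Sum of squared deviations: (−0.31778)² + (+0.18083)² + (−0.10717)² + (+0.00782)² + (−0.04737)² + (−0.07547)² + (+0.26052)² + (+0.09863)² = 0.23077
Variance = 0.23077 / 7 = 0.03297
SE* = √0.03297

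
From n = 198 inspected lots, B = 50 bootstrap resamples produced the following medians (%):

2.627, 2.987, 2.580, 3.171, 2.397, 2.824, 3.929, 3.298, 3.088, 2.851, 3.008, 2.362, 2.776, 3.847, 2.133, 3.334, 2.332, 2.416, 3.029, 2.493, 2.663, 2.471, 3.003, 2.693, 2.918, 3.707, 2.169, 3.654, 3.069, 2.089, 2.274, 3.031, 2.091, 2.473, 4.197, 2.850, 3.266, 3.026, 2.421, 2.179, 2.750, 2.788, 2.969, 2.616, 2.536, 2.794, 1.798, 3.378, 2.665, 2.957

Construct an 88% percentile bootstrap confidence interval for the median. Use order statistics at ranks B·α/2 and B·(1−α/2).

Sorted replicates: 1.798, 2.089, 2.091, 2.133, 2.169, 2.179, 2.274, 2.332, 2.362, 2.397, 2.416, 2.421, 2.471, 2.473, 2.493, 2.536, 2.580, 2.616, 2.627, 2.663, 2.665, 2.693, 2.750, 2.776, 2.788, 2.794, 2.824, 2.850, 2.851, 2.918, 2.957, 2.969, 2.987, 3.003, 3.008, 3.026, 3.029, 3.031, 3.069, 3.088, 3.171, 3.266, 3.298, 3.334, 3.378, 3.654, 3.707, 3.847, 3.929, 4.197
α = 0.12; lower rank = 50 × 0.060 = 3; upper rank = 50 × 0.940 = 47.
The 3rd smallest replicate is 2.091; the 47th is 3.707.

(2.091, 3.707)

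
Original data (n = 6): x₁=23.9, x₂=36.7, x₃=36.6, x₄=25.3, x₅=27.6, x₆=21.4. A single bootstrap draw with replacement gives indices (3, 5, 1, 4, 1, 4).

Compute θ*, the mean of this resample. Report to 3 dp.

Resample values: 36.6, 27.6, 23.9, 25.3, 23.9, 25.3.
Mean = (36.6 + 27.6 + 23.9 + 25.3 + 23.9 + 25.3) / 6 = 162.60 / 6 = 27.100

θ* = 27.100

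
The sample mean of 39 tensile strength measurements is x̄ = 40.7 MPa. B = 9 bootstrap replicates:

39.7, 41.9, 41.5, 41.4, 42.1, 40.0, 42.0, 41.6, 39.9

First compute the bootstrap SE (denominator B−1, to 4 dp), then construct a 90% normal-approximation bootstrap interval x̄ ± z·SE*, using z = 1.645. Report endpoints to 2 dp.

(39.10, 42.30)

Mean of replicates = 41.1222; sum of squared deviations = 7.5556; SE* = √(7.5556/8) = 0.9718
Margin = 1.645 × 0.9718 = 1.599
Interval: 40.7 ± 1.599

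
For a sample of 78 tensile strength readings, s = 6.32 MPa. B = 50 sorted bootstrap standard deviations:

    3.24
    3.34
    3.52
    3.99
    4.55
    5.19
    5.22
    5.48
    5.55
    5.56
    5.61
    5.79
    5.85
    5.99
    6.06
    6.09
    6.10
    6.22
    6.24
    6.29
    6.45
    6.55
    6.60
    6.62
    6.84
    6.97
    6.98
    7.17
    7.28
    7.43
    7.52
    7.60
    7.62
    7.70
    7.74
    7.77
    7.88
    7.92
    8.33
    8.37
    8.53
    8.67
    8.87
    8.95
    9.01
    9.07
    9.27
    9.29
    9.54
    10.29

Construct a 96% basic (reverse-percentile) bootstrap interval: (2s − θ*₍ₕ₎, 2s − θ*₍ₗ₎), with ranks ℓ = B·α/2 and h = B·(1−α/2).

(3.10, 9.40)

Percentile endpoints at ranks 1 and 49: θ*₍1₎ = 3.24, θ*₍49₎ = 9.54.
Basic interval reflects these around s:
  lower = 2 × 6.32 − 9.54 = 3.10
  upper = 2 × 6.32 − 3.24 = 9.40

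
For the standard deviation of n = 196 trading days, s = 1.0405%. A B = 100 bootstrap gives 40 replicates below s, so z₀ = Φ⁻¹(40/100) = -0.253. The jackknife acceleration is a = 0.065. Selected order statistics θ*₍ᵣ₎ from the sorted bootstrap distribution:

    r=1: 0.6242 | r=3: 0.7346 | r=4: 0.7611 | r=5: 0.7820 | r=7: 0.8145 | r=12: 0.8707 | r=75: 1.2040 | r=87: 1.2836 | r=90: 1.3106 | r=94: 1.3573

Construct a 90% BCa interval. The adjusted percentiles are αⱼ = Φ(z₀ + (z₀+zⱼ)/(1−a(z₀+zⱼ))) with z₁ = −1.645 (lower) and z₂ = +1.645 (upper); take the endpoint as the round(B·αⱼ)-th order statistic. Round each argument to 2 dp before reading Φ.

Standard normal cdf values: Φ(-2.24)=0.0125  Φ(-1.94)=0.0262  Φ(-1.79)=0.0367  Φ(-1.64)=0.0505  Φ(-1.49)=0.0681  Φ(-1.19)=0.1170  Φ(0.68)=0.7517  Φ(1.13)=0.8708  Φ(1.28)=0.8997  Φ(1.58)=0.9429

Lower: z₀ + z₁ = -0.253 + (-1.645) = -1.898; 1 − a(z₀+z₁) = 1 − (0.065)(-1.898) = 1.1234; argument = -0.253 + (-1.898)/1.1234 = -1.9426 → -1.94.
α₁ = Φ(-1.94) = 0.0262; rank = round(100 × 0.0262) = 3; θ*₍3₎ = 0.7346.
Upper: z₀ + z₂ = 1.392; 1 − a(z₀+z₂) = 0.9095; argument = 1.2775 → 1.28; α₂ = 0.8997; rank = 90; θ*₍90₎ = 1.3106.

(0.7346, 1.3106)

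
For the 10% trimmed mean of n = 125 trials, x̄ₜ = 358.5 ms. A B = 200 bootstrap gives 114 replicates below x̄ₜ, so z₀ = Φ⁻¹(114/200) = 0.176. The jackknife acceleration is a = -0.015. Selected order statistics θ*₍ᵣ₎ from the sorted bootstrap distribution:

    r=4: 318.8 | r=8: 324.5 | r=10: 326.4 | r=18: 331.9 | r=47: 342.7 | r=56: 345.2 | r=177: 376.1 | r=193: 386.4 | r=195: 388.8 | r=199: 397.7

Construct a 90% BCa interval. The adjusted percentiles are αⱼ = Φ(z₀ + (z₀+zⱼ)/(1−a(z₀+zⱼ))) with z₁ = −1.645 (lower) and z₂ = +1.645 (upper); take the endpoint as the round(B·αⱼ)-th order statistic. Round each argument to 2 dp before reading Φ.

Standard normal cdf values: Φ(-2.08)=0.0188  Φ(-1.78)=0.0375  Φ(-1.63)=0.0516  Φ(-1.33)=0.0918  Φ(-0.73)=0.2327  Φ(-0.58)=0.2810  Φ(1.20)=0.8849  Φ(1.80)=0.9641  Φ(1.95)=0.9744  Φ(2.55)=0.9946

Lower: z₀ + z₁ = 0.176 + (-1.645) = -1.469; 1 − a(z₀+z₁) = 1 − (-0.015)(-1.469) = 0.9780; argument = 0.176 + (-1.469)/0.9780 = -1.3261 → -1.33.
α₁ = Φ(-1.33) = 0.0918; rank = round(200 × 0.0918) = 18; θ*₍18₎ = 331.9.
Upper: z₀ + z₂ = 1.821; 1 − a(z₀+z₂) = 1.0273; argument = 1.9486 → 1.95; α₂ = 0.9744; rank = 195; θ*₍195₎ = 388.8.

(331.9, 388.8)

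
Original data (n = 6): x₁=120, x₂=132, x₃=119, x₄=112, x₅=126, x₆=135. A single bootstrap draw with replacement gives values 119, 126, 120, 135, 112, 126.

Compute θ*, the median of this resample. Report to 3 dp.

θ* = 123.000

Sorted: 112, 119, 120, 126, 126, 135
Median = average of the two middle values = 123.000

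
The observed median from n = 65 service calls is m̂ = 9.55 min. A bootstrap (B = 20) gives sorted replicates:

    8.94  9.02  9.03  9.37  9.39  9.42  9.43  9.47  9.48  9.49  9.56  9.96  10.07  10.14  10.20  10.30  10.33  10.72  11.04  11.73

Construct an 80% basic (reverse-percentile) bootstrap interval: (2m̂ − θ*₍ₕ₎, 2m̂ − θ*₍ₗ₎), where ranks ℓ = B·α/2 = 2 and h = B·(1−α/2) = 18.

(8.38, 10.08)

Percentile endpoints at ranks 2 and 18: θ*₍2₎ = 9.02, θ*₍18₎ = 10.72.
Basic interval reflects these around m̂:
  lower = 2 × 9.55 − 10.72 = 8.38
  upper = 2 × 9.55 − 9.02 = 10.08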